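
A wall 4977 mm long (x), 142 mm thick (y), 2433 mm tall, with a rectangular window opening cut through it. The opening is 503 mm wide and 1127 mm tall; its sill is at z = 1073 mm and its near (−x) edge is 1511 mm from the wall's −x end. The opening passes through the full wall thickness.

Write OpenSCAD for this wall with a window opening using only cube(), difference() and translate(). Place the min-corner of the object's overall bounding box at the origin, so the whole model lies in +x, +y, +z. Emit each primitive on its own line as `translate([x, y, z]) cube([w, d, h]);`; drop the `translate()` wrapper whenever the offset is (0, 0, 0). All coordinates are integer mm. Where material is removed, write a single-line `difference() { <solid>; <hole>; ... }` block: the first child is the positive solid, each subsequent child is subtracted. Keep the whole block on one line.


difference() { cube([4977, 142, 2433]); translate([1511, 0, 1073]) cube([503, 142, 1127]); }


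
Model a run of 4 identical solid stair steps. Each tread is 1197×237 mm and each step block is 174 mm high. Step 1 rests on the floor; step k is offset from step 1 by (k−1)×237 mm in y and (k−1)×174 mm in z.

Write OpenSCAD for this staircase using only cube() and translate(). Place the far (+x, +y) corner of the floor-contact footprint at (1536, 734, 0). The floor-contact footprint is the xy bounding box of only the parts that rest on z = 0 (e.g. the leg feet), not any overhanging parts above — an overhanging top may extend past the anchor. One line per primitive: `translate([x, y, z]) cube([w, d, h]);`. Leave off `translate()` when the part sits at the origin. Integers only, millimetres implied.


translate([339, 497, 0]) cube([1197, 237, 174]);
translate([339, 734, 174]) cube([1197, 237, 174]);
translate([339, 971, 348]) cube([1197, 237, 174]);
translate([339, 1208, 522]) cube([1197, 237, 174]);


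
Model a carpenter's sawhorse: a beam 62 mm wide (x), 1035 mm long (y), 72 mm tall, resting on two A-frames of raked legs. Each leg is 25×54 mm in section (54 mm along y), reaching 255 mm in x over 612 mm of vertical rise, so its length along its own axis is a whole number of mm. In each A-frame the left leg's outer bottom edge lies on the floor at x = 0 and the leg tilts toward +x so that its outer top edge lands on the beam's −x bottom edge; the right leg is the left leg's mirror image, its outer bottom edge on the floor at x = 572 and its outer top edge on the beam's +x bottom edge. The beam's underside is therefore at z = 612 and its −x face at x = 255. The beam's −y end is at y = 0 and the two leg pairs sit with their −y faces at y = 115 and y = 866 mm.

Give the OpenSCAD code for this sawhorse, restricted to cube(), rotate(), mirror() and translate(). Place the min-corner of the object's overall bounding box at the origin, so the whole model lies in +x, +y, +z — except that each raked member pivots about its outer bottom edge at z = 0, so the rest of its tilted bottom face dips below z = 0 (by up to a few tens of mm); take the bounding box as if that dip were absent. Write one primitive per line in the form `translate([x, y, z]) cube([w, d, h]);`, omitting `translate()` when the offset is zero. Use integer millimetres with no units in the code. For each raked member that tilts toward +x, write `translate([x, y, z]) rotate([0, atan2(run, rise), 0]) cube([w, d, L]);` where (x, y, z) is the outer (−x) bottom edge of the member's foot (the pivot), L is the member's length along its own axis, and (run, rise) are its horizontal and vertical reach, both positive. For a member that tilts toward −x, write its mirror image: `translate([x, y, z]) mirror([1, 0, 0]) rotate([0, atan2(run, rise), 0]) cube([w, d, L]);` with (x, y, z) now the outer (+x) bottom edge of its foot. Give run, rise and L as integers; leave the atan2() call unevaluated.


// leg length = √(255² + 612²) = 663
// right-leg outer foot x = 2·255 + 62 = 572
// beam min-corner = (255, 0, 612)
translate([255, 0, 612]) cube([62, 1035, 72]);
translate([0, 115, 0]) rotate([0, atan2(255, 612), 0]) cube([25, 54, 663]);
translate([572, 115, 0]) mirror([1, 0, 0]) rotate([0, atan2(255, 612), 0]) cube([25, 54, 663]);
translate([0, 866, 0]) rotate([0, atan2(255, 612), 0]) cube([25, 54, 663]);
translate([572, 866, 0]) mirror([1, 0, 0]) rotate([0, atan2(255, 612), 0]) cube([25, 54, 663]);


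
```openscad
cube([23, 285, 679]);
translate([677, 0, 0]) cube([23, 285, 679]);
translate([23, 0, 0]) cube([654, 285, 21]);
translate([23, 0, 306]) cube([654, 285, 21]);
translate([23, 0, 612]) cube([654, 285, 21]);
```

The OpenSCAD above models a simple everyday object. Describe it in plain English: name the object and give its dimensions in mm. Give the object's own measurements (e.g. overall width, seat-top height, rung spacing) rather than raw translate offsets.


An open bookshelf. Two side panels, each 23 mm thick, 285 mm deep and 679 mm tall, stand 700 mm apart (outside-to-outside). Between them sit 3 shelves, each 21 mm thick and 285 mm deep, spanning the full gap between the sides. The bottom shelf rests on the floor (its underside at z = 0) and the clear gap between one shelf's top and the next shelf's underside is 285 mm.


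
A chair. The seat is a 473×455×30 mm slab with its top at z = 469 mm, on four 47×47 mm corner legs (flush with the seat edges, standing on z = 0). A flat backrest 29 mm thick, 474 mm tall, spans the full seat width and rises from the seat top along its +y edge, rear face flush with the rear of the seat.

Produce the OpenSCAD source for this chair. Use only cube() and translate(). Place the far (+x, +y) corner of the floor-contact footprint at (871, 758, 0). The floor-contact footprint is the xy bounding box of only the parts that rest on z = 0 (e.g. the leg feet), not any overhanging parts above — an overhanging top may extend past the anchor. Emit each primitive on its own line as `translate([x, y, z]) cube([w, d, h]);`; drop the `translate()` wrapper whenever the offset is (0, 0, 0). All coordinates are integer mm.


translate([398, 303, 439]) cube([473, 455, 30]);
translate([398, 303, 0]) cube([47, 47, 439]);
translate([824, 303, 0]) cube([47, 47, 439]);
translate([398, 711, 0]) cube([47, 47, 439]);
translate([824, 711, 0]) cube([47, 47, 439]);
translate([398, 729, 469]) cube([473, 29, 474]);


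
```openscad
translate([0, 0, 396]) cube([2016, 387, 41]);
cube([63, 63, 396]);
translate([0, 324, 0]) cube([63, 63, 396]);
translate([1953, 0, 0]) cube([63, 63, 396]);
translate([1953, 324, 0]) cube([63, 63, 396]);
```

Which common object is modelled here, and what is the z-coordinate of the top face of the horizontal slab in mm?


A bench. The seat-top height is 437 mm.

A long slab on four corner posts — a bench. The slab sits at z = 396 with thickness 41, so the top is 396 + 41 = 437 mm.


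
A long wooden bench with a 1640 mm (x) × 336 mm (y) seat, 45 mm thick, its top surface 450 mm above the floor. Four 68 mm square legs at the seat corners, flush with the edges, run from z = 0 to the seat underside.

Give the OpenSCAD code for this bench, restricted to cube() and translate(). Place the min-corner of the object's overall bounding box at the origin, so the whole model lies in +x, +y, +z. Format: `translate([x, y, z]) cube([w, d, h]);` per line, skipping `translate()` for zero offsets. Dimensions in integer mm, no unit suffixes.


translate([0, 0, 405]) cube([1640, 336, 45]);
cube([68, 68, 405]);
translate([0, 268, 0]) cube([68, 68, 405]);
translate([1572, 0, 0]) cube([68, 68, 405]);
translate([1572, 268, 0]) cube([68, 68, 405]);


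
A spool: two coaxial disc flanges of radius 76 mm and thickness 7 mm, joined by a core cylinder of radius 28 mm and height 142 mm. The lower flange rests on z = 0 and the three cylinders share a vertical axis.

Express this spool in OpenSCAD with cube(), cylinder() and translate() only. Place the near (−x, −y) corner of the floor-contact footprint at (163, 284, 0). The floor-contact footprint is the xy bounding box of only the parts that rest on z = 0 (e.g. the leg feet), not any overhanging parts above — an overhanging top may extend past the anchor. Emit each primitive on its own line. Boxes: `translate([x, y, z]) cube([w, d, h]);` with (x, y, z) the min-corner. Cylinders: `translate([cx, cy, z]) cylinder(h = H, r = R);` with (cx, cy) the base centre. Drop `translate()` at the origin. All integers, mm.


translate([239, 360, 0]) cylinder(h = 7, r = 76);
translate([239, 360, 7]) cylinder(h = 142, r = 28);
translate([239, 360, 149]) cylinder(h = 7, r = 76);


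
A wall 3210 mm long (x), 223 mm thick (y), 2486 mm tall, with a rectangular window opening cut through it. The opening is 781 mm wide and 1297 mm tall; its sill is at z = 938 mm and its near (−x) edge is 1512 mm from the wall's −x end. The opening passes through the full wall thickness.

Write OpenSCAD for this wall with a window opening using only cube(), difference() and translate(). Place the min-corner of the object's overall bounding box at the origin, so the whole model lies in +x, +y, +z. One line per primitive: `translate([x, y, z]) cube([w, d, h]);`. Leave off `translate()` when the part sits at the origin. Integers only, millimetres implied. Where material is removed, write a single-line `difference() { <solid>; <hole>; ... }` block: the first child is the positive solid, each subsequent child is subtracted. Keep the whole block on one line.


difference() { cube([3210, 223, 2486]); translate([1512, 0, 938]) cube([781, 223, 1297]); }


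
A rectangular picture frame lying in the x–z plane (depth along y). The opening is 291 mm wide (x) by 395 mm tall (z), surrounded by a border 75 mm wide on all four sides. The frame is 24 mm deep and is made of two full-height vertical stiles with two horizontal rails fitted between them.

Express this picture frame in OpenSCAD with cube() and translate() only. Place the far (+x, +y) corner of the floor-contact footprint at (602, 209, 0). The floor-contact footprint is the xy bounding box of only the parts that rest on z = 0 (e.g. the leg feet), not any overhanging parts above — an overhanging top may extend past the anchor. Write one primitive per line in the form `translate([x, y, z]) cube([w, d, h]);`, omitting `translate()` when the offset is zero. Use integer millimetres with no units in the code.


translate([161, 185, 0]) cube([75, 24, 545]);
translate([527, 185, 0]) cube([75, 24, 545]);
translate([236, 185, 0]) cube([291, 24, 75]);
translate([236, 185, 470]) cube([291, 24, 75]);


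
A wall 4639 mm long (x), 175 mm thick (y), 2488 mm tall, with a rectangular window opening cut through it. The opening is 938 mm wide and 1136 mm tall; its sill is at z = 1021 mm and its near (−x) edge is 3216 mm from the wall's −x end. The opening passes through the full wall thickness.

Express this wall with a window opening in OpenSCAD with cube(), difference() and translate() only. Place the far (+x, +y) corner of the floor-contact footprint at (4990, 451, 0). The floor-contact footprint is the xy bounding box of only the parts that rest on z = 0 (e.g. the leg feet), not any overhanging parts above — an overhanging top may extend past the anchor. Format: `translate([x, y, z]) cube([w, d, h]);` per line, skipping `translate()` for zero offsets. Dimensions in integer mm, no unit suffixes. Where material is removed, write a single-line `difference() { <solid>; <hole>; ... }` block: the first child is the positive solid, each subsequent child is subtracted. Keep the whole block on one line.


difference() { translate([351, 276, 0]) cube([4639, 175, 2488]); translate([3567, 276, 1021]) cube([938, 175, 1136]); }


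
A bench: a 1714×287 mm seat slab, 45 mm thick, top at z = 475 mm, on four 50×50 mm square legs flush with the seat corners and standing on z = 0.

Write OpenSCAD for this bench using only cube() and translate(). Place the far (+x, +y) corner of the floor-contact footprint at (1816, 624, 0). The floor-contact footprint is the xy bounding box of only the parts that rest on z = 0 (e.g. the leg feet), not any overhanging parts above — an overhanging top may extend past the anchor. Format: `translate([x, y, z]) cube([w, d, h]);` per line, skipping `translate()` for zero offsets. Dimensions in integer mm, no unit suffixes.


// leg_h = 475 − 45 = 430
translate([102, 337, 430]) cube([1714, 287, 45]);
translate([102, 337, 0]) cube([50, 50, 430]);
translate([102, 574, 0]) cube([50, 50, 430]);
translate([1766, 337, 0]) cube([50, 50, 430]);
translate([1766, 574, 0]) cube([50, 50, 430]);


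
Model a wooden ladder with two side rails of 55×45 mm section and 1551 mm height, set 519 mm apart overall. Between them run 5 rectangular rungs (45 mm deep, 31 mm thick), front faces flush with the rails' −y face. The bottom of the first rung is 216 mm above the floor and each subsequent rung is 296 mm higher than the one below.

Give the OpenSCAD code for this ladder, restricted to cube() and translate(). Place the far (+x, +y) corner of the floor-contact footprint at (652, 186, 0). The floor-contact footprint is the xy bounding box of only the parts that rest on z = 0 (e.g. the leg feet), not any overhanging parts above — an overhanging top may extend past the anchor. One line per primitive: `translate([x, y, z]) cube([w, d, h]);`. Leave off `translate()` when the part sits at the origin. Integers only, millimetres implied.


translate([133, 141, 0]) cube([55, 45, 1551]);
translate([597, 141, 0]) cube([55, 45, 1551]);
translate([188, 141, 216]) cube([409, 45, 31]);
translate([188, 141, 512]) cube([409, 45, 31]);
translate([188, 141, 808]) cube([409, 45, 31]);
translate([188, 141, 1104]) cube([409, 45, 31]);
translate([188, 141, 1400]) cube([409, 45, 31]);


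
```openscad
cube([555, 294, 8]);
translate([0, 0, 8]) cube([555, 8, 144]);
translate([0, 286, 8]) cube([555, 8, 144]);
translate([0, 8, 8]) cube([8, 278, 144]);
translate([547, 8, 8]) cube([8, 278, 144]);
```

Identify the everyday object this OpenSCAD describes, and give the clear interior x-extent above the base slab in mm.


An open box. The internal width is 539 mm.

A 555×294 base slab with four walls standing on it — an open box. The base is 555 mm wide and the walls are 8 mm thick, so the internal width is 555 − 2 × 8 = 539 mm.


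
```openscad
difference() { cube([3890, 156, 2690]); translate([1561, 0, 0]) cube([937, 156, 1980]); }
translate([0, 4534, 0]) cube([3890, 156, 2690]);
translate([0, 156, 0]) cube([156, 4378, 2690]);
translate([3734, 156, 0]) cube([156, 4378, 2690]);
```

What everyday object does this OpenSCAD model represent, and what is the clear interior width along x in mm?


A single room. The interior width is 3578 mm.

Four walls enclosing a rectangle with a door in the front wall — a room. Outside width 3890 minus two 156 mm walls gives 3578 mm.


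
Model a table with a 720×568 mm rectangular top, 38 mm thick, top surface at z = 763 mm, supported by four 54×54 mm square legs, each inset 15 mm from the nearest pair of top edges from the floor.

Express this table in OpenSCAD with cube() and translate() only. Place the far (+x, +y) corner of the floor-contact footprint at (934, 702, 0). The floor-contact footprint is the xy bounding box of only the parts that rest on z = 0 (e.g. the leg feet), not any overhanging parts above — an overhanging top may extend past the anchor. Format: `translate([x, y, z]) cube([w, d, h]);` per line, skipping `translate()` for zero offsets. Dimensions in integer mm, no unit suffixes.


translate([229, 149, 725]) cube([720, 568, 38]);
translate([244, 164, 0]) cube([54, 54, 725]);
translate([880, 164, 0]) cube([54, 54, 725]);
translate([244, 648, 0]) cube([54, 54, 725]);
translate([880, 648, 0]) cube([54, 54, 725]);


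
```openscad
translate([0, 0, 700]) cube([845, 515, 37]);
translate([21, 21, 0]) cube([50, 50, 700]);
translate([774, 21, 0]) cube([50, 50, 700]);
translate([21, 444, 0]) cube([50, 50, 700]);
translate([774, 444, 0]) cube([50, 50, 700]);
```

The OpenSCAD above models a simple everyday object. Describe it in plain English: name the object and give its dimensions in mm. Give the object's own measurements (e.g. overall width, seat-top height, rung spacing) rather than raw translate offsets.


A rectangular dining table. The top is 845×515×37 mm with its upper surface at z = 737 mm. It stands on four 50×50 mm square legs, each inset 21 mm from the nearest pair of top edges, running from the floor to the underside of the top.


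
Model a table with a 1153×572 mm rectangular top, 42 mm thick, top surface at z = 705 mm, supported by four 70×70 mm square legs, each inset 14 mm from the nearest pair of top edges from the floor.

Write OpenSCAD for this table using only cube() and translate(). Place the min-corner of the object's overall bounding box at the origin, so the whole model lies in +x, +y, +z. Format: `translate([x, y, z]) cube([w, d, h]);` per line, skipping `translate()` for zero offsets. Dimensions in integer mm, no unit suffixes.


// leg_h = 705 - 42 = 663
translate([0, 0, 663]) cube([1153, 572, 42]);
translate([14, 14, 0]) cube([70, 70, 663]);
translate([1069, 14, 0]) cube([70, 70, 663]);
translate([14, 488, 0]) cube([70, 70, 663]);
translate([1069, 488, 0]) cube([70, 70, 663]);


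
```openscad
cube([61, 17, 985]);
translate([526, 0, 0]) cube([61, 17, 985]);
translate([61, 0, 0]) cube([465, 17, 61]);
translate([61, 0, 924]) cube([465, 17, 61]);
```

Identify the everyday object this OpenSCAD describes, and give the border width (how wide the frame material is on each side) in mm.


A picture frame. The border width is 61 mm.

Four thin pieces enclosing a rectangular opening — a picture frame. The two full-height stiles are 985 mm tall; the top rail sits at z = 924 and is 61 mm tall, so the border above the opening is 985 − 924 = 61 mm, matching the stile x-width.


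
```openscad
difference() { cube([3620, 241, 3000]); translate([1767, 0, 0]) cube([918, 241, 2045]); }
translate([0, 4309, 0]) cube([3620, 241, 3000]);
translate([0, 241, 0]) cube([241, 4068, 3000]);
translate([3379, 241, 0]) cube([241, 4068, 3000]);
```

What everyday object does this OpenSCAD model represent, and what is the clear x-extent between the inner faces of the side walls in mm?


A single room. The interior width is 3138 mm.

Four walls enclosing a rectangle with a door in the front wall — a room. Outside width 3620 minus two 241 mm walls gives 3138 mm.


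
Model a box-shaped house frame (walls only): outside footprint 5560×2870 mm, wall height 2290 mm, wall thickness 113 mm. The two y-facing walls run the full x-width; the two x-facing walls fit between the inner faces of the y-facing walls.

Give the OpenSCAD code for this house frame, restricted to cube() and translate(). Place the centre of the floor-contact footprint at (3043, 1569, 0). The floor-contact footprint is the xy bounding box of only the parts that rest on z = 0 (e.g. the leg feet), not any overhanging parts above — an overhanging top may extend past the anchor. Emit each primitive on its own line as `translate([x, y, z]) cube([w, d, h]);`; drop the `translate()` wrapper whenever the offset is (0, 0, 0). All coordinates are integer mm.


translate([263, 134, 0]) cube([5560, 113, 2290]);
translate([263, 2891, 0]) cube([5560, 113, 2290]);
translate([263, 247, 0]) cube([113, 2644, 2290]);
translate([5710, 247, 0]) cube([113, 2644, 2290]);


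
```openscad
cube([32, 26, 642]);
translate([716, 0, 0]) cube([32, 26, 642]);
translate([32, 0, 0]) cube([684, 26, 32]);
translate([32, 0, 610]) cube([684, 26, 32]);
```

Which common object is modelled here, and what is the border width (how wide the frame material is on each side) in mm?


A picture frame. The border width is 32 mm.

Four thin pieces enclosing a rectangular opening — a picture frame. The two full-height stiles are 642 mm tall; the top rail sits at z = 610 and is 32 mm tall, so the border above the opening is 642 − 610 = 32 mm, matching the stile x-width.


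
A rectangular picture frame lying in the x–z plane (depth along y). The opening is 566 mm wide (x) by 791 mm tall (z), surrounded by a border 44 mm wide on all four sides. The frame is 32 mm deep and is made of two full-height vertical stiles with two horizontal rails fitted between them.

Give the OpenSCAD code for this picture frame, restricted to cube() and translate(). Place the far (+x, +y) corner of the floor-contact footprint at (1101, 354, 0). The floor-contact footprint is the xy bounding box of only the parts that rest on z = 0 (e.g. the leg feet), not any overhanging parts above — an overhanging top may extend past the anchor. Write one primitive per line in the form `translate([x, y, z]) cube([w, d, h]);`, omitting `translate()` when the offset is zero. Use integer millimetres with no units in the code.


translate([447, 322, 0]) cube([44, 32, 879]);
translate([1057, 322, 0]) cube([44, 32, 879]);
translate([491, 322, 0]) cube([566, 32, 44]);
translate([491, 322, 835]) cube([566, 32, 44]);


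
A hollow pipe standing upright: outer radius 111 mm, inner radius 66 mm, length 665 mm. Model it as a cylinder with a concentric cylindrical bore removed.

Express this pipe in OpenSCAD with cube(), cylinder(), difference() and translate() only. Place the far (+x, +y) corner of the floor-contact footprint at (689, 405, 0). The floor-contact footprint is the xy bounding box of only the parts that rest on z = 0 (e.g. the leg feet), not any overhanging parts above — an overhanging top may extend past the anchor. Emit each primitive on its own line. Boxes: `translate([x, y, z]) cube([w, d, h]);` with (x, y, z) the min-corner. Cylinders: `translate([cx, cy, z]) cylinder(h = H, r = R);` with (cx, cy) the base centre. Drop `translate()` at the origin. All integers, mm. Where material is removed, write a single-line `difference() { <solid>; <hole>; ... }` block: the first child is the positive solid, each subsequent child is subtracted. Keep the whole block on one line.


difference() { translate([578, 294, 0]) cylinder(h = 665, r = 111); translate([578, 294, 0]) cylinder(h = 665, r = 66); }


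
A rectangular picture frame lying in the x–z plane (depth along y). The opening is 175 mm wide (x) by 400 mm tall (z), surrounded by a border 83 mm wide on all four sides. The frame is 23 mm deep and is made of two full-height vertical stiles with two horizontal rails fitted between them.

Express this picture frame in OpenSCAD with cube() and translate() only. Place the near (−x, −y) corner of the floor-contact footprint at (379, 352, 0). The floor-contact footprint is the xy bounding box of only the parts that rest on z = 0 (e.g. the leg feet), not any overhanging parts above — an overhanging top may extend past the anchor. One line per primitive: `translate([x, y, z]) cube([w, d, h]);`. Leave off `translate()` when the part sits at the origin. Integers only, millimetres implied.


translate([379, 352, 0]) cube([83, 23, 566]);
translate([637, 352, 0]) cube([83, 23, 566]);
translate([462, 352, 0]) cube([175, 23, 83]);
translate([462, 352, 483]) cube([175, 23, 83]);


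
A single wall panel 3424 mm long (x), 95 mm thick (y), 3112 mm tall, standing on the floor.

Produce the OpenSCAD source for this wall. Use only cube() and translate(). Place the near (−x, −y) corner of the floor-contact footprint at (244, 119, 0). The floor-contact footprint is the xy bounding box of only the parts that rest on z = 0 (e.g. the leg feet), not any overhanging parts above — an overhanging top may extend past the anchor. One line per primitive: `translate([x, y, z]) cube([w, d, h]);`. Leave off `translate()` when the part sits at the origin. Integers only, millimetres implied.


translate([244, 119, 0]) cube([3424, 95, 3112]);


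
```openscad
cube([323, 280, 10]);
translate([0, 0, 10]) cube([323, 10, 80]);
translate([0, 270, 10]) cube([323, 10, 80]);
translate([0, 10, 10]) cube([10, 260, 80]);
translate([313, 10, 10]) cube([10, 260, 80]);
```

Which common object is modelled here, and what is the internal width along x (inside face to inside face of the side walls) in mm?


An open box. The internal width is 303 mm.

A 323×280 base slab with four walls standing on it — an open box. The base is 323 mm wide and the walls are 10 mm thick, so the internal width is 323 − 2 × 10 = 303 mm.


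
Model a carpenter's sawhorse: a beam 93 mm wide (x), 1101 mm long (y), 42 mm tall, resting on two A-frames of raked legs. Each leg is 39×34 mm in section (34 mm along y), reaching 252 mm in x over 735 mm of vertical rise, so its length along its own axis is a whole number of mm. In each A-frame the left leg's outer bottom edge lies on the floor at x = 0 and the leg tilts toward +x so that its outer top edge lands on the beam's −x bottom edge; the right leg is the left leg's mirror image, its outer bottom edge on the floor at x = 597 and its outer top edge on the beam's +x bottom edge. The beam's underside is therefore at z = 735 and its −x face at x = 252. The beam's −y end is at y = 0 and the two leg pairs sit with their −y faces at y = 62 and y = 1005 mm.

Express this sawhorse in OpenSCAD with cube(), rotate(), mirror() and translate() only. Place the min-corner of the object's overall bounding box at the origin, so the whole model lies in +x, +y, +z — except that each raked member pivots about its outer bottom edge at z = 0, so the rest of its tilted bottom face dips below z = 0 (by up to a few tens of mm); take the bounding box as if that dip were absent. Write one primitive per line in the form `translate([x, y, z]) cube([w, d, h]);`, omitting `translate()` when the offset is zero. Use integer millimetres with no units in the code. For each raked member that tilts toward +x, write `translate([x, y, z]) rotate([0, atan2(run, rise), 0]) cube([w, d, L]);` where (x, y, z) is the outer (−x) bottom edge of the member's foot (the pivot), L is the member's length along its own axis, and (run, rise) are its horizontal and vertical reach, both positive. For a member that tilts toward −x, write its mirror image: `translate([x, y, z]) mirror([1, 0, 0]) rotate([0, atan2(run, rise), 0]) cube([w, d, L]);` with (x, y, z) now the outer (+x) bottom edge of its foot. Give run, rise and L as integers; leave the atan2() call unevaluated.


translate([252, 0, 735]) cube([93, 1101, 42]);
translate([0, 62, 0]) rotate([0, atan2(252, 735), 0]) cube([39, 34, 777]);
translate([597, 62, 0]) mirror([1, 0, 0]) rotate([0, atan2(252, 735), 0]) cube([39, 34, 777]);
translate([0, 1005, 0]) rotate([0, atan2(252, 735), 0]) cube([39, 34, 777]);
translate([597, 1005, 0]) mirror([1, 0, 0]) rotate([0, atan2(252, 735), 0]) cube([39, 34, 777]);


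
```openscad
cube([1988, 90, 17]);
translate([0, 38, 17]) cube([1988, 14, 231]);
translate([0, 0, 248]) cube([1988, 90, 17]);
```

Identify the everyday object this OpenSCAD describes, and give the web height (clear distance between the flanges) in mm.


An I-beam. The web height is 231 mm.

Two wide flanges with a thin centred web — an I-beam. Overall 265 mm minus two 17 mm flanges gives a web of 265 − 2·17 = 231 mm.


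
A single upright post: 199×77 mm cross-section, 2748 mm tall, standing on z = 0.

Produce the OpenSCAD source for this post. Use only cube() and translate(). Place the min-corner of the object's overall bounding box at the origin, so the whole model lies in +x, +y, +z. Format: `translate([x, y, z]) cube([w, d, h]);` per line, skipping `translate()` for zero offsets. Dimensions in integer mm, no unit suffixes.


cube([199, 77, 2748]);


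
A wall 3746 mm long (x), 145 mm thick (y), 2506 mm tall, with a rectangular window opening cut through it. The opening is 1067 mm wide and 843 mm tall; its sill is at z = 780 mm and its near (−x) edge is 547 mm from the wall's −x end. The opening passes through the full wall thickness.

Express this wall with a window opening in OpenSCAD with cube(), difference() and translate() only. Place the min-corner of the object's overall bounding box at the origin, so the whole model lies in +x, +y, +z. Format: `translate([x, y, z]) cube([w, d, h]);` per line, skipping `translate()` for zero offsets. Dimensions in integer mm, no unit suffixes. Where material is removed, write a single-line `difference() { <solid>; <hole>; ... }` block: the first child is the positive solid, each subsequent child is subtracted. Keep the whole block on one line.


difference() { cube([3746, 145, 2506]); translate([547, 0, 780]) cube([1067, 145, 843]); }


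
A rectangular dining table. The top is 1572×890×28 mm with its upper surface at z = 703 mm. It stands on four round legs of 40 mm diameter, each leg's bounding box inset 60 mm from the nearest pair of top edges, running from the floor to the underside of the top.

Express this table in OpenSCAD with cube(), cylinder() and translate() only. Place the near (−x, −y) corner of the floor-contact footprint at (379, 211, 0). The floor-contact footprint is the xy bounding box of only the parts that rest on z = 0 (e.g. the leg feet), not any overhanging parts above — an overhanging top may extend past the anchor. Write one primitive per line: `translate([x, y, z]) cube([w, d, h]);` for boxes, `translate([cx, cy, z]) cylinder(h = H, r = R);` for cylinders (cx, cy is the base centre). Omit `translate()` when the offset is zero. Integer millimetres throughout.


// leg_h = 703 - 28 = 675
translate([319, 151, 675]) cube([1572, 890, 28]);
translate([399, 231, 0]) cylinder(h = 675, r = 20);
translate([1811, 231, 0]) cylinder(h = 675, r = 20);
translate([399, 961, 0]) cylinder(h = 675, r = 20);
translate([1811, 961, 0]) cylinder(h = 675, r = 20);


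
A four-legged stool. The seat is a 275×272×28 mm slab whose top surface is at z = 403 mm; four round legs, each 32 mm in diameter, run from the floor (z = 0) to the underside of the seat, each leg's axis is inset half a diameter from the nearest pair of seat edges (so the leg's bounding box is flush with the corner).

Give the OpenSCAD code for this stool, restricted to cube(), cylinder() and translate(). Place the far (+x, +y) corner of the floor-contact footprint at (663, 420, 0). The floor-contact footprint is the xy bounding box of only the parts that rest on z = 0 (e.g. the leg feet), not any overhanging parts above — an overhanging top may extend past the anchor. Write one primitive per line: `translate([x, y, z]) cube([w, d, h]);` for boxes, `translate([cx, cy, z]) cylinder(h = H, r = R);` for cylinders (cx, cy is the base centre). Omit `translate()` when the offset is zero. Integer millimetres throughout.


translate([388, 148, 375]) cube([275, 272, 28]);
translate([404, 164, 0]) cylinder(h = 375, r = 16);
translate([647, 164, 0]) cylinder(h = 375, r = 16);
translate([404, 404, 0]) cylinder(h = 375, r = 16);
translate([647, 404, 0]) cylinder(h = 375, r = 16);


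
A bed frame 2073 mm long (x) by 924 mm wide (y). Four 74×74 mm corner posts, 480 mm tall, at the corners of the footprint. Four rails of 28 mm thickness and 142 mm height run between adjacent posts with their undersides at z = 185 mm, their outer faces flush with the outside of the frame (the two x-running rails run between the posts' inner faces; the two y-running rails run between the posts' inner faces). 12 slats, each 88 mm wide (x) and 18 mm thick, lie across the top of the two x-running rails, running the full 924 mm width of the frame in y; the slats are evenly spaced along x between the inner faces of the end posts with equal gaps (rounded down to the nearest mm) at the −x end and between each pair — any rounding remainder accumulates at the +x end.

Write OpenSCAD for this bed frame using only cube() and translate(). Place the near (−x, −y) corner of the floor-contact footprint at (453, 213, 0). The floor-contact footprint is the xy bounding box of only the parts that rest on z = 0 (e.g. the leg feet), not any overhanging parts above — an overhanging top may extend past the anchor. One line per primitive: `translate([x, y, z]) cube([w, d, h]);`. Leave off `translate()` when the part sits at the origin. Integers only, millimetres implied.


translate([453, 213, 0]) cube([74, 74, 480]);
translate([453, 1063, 0]) cube([74, 74, 480]);
translate([2452, 213, 0]) cube([74, 74, 480]);
translate([2452, 1063, 0]) cube([74, 74, 480]);
translate([527, 213, 185]) cube([1925, 28, 142]);
translate([527, 1109, 185]) cube([1925, 28, 142]);
translate([453, 287, 185]) cube([28, 776, 142]);
translate([2498, 287, 185]) cube([28, 776, 142]);
translate([593, 213, 327]) cube([88, 924, 18]);
translate([747, 213, 327]) cube([88, 924, 18]);
translate([901, 213, 327]) cube([88, 924, 18]);
translate([1055, 213, 327]) cube([88, 924, 18]);
translate([1209, 213, 327]) cube([88, 924, 18]);
translate([1363, 213, 327]) cube([88, 924, 18]);
translate([1517, 213, 327]) cube([88, 924, 18]);
translate([1671, 213, 327]) cube([88, 924, 18]);
translate([1825, 213, 327]) cube([88, 924, 18]);
translate([1979, 213, 327]) cube([88, 924, 18]);
translate([2133, 213, 327]) cube([88, 924, 18]);
translate([2287, 213, 327]) cube([88, 924, 18]);


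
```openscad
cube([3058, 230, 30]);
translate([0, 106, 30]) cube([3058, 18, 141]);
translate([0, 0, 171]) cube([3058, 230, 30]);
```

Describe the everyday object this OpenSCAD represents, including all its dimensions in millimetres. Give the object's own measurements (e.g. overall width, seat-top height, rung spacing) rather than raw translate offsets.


An I-beam lying along x, 3058 mm long. Overall section height 201 mm. Two flanges 230 mm wide (y) and 30 mm thick, one on the floor and one at the top; a web 18 mm thick runs between them, centred on the flange width.


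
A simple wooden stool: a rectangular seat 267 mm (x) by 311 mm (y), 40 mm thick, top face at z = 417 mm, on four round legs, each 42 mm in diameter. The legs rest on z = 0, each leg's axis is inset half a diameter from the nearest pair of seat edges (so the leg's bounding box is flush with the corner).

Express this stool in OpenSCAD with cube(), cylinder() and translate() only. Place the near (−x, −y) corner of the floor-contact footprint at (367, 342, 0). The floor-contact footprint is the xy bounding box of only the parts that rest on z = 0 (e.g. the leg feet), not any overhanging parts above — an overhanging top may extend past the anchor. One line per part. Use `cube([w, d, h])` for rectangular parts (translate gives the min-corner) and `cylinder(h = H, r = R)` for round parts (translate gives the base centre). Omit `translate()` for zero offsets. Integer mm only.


// leg_h = 417 - 40 = 377
translate([367, 342, 377]) cube([267, 311, 40]);
translate([388, 363, 0]) cylinder(h = 377, r = 21);
translate([613, 363, 0]) cylinder(h = 377, r = 21);
translate([388, 632, 0]) cylinder(h = 377, r = 21);
translate([613, 632, 0]) cylinder(h = 377, r = 21);


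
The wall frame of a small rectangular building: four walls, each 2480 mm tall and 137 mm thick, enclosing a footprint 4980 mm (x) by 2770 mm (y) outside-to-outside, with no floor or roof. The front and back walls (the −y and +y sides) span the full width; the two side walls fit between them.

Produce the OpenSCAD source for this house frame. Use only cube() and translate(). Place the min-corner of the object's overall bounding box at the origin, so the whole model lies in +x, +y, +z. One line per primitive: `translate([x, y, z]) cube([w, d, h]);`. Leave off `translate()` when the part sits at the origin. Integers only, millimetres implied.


cube([4980, 137, 2480]);
translate([0, 2633, 0]) cube([4980, 137, 2480]);
translate([0, 137, 0]) cube([137, 2496, 2480]);
translate([4843, 137, 0]) cube([137, 2496, 2480]);


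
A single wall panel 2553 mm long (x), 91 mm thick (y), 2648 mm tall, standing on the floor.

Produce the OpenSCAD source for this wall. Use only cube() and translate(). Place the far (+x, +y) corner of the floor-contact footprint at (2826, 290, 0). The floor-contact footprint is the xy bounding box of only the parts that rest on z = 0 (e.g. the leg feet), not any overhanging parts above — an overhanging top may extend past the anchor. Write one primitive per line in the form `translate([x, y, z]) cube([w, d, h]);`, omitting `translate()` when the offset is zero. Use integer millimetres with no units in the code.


translate([273, 199, 0]) cube([2553, 91, 2648]);


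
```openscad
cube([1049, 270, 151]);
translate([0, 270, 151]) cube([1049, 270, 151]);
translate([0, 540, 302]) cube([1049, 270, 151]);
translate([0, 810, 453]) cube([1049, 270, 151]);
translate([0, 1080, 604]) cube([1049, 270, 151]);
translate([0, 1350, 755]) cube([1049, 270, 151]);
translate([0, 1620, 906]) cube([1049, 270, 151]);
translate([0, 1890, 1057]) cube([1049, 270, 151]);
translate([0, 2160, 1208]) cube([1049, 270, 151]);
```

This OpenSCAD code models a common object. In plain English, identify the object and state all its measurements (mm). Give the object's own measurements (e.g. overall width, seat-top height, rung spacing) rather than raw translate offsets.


A straight staircase of 9 solid steps. Each step is 1049 mm wide (x), 270 mm deep (y, the going) and 151 mm tall (the rise). The first step rests on the floor; each subsequent step sits one going further in +y and one rise higher in +z, directly behind and above the previous step with no overlap.


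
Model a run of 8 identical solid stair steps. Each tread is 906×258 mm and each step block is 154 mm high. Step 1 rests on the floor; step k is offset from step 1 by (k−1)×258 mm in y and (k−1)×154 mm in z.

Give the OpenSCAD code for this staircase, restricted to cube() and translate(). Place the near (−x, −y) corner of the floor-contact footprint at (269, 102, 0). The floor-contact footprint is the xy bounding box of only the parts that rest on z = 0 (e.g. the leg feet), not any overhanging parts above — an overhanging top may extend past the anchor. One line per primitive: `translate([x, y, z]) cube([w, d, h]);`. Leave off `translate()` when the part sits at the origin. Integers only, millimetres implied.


translate([269, 102, 0]) cube([906, 258, 154]);
translate([269, 360, 154]) cube([906, 258, 154]);
translate([269, 618, 308]) cube([906, 258, 154]);
translate([269, 876, 462]) cube([906, 258, 154]);
translate([269, 1134, 616]) cube([906, 258, 154]);
translate([269, 1392, 770]) cube([906, 258, 154]);
translate([269, 1650, 924]) cube([906, 258, 154]);
translate([269, 1908, 1078]) cube([906, 258, 154]);


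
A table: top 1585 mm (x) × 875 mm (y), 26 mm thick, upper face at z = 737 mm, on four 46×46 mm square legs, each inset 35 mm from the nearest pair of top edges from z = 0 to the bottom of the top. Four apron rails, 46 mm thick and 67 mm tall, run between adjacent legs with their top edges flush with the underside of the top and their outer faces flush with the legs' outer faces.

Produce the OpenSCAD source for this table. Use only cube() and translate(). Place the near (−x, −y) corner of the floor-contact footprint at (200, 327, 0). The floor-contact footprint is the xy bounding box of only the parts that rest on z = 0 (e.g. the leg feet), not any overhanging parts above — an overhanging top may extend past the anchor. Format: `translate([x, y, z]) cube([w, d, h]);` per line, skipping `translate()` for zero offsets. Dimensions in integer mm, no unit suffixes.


translate([165, 292, 711]) cube([1585, 875, 26]);
translate([200, 327, 0]) cube([46, 46, 711]);
translate([1669, 327, 0]) cube([46, 46, 711]);
translate([200, 1086, 0]) cube([46, 46, 711]);
translate([1669, 1086, 0]) cube([46, 46, 711]);
translate([246, 327, 644]) cube([1423, 46, 67]);
translate([246, 1086, 644]) cube([1423, 46, 67]);
translate([200, 373, 644]) cube([46, 713, 67]);
translate([1669, 373, 644]) cube([46, 713, 67]);


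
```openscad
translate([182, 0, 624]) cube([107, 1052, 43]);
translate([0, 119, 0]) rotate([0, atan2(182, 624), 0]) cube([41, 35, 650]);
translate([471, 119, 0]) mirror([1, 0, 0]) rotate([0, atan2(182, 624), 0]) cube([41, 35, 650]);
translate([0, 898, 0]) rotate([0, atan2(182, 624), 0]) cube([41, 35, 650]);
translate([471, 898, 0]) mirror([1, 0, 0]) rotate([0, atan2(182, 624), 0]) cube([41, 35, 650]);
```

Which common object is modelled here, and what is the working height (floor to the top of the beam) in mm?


A sawhorse. The overall height is 667 mm.

A beam across two mirrored pairs of raked legs — a sawhorse. The beam's underside is at z = 624 (matching the legs' vertical rise in atan2(182, 624)) and the beam is 43 mm tall, so its top is at 624 + 43 = 667 mm. The raked legs top out at the beam's underside, so that is the highest point.
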